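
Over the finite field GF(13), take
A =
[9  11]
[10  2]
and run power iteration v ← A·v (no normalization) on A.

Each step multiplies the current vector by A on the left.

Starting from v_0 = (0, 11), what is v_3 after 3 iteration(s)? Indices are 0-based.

v_0 = (0, 11).
v_1 = A·v_0 = (4, 9).
v_2 = A·v_1 = (5, 6).
v_3 = A·v_2 = (7, 10).

v_3 = (7, 10)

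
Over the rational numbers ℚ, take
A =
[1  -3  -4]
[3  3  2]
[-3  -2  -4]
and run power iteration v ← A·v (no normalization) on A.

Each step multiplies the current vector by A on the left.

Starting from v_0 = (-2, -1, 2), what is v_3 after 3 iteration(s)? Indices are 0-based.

v_0 = (-2, -1, 2).
v_1 = A·v_0 = (-7, -5, 0).
v_2 = A·v_1 = (8, -36, 31).
v_3 = A·v_2 = (-8, -22, -76).

v_3 = (-8, -22, -76)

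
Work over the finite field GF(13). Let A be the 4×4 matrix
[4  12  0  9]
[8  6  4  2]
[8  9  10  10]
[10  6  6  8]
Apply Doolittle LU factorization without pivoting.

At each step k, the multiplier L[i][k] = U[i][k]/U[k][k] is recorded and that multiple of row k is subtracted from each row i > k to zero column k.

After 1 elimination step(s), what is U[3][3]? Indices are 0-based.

U[3][3] = 5

k=0: U[0][0]=4
  eliminate (1,0): mult=2, new row 1: (0, 8, 4, 10); set L[1][0]=2
  eliminate (2,0): mult=2, new row 2: (0, 11, 10, 5); set L[2][0]=2
  eliminate (3,0): mult=9, new row 3: (0, 2, 6, 5); set L[3][0]=9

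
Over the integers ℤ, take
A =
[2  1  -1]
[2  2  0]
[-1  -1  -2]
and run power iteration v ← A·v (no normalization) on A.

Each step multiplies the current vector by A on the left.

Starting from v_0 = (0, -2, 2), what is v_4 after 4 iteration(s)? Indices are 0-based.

v_0 = (0, -2, 2).
v_1 = A·v_0 = (-4, -4, -2).
v_2 = A·v_1 = (-10, -16, 12).
v_3 = A·v_2 = (-48, -52, 2).
v_4 = A·v_3 = (-150, -200, 96).

v_4 = (-150, -200, 96)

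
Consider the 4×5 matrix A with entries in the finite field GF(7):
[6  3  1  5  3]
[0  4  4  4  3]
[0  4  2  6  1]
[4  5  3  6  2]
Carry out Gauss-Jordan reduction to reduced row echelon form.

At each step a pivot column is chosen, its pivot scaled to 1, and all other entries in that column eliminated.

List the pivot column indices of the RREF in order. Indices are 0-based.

pivot(0,0)=6: scale R0 → (1, 4, 6, 2, 4)
  clear (3,0): R3 −= (4)R0 → (0, 3, 0, 5, 0)
pivot(1,1)=4: scale R1 → (0, 1, 1, 1, 6)
  clear (0,1): R0 −= (4)R1 → (1, 0, 2, 5, 1)
  clear (2,1): R2 −= (4)R1 → (0, 0, 5, 2, 5)
  clear (3,1): R3 −= (3)R1 → (0, 0, 4, 2, 3)
pivot(2,2)=5: scale R2 → (0, 0, 1, 6, 1)
  clear (0,2): R0 −= (2)R2 → (1, 0, 0, 0, 6)
  clear (1,2): R1 −= (1)R2 → (0, 1, 0, 2, 5)
  clear (3,2): R3 −= (4)R2 → (0, 0, 0, 6, 6)
pivot(3,3)=6: scale R3 → (0, 0, 0, 1, 1)
  clear (1,3): R1 −= (2)R3 → (0, 1, 0, 0, 3)
  clear (2,3): R2 −= (6)R3 → (0, 0, 1, 0, 2)

pivot columns: 0, 1, 2, 3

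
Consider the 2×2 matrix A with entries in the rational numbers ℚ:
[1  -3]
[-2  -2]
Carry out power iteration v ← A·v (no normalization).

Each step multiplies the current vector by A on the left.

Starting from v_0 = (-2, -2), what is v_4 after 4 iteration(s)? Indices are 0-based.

v_0 = (-2, -2).
v_1 = A·v_0 = (4, 8).
v_2 = A·v_1 = (-20, -24).
v_3 = A·v_2 = (52, 88).
v_4 = A·v_3 = (-212, -280).

v_4 = (-212, -280)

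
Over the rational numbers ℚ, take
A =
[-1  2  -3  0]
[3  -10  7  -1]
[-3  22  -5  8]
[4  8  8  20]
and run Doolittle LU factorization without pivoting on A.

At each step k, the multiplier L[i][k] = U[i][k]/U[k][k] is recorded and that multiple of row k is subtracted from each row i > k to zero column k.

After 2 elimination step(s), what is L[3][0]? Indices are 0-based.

[col 0] pivot -1
  R1 -= -3*R0 → (0, -4, -2, -1)  (L[1][0] := -3)
  R2 -= 3*R0 → (0, 16, 4, 8)  (L[2][0] := 3)
  R3 -= -4*R0 → (0, 16, -4, 20)  (L[3][0] := -4)
[col 1] pivot -4
  R2 -= -4*R1 → (0, 0, -4, 4)  (L[2][1] := -4)
  R3 -= -4*R1 → (0, 0, -12, 16)  (L[3][1] := -4)

L[3][0] = -4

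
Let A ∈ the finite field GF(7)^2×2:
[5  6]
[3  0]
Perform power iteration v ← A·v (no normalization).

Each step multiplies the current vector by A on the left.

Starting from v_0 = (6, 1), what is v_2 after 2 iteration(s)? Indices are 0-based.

v_2 = (1, 3)

v_0 = (6, 1).
v_1 = A·v_0 = (1, 4).
v_2 = A·v_1 = (1, 3).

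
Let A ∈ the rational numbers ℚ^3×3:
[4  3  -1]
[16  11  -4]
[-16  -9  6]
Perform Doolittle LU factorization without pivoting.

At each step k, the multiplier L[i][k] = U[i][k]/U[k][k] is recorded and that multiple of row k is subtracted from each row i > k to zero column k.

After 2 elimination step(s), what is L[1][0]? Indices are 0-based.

L[1][0] = 4

Step 1: pivot at (0,0) is 4.
  row1 ← row1 − (4)·row0  ⇒  L[1][0]=4, U row1=(0, -1, 0)
  row2 ← row2 − (-4)·row0  ⇒  L[2][0]=-4, U row2=(0, 3, 2)
Step 2: pivot at (1,1) is -1.
  row2 ← row2 − (-3)·row1  ⇒  L[2][1]=-3, U row2=(0, 0, 2)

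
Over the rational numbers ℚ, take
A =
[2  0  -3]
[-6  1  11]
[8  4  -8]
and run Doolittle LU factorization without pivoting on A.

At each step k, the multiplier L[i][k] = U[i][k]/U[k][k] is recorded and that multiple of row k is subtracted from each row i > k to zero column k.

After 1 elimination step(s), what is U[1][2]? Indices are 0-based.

U[1][2] = 2

Step 1: pivot at (0,0) is 2.
  row1 ← row1 − (-3)·row0  ⇒  L[1][0]=-3, U row1=(0, 1, 2)
  row2 ← row2 − (4)·row0  ⇒  L[2][0]=4, U row2=(0, 4, 4)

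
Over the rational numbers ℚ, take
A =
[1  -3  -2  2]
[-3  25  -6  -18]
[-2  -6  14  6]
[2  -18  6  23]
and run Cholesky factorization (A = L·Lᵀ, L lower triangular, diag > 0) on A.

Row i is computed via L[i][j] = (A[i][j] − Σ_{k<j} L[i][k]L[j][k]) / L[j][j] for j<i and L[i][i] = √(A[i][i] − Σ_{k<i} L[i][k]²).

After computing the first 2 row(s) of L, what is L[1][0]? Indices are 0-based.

L[1][0] = -3

Step 1: L[0][0] = √(1) = 1.
  L[1][0] = (-3) / L[0][0] = -3.
Step 2: L[1][1] = √(16) = 4.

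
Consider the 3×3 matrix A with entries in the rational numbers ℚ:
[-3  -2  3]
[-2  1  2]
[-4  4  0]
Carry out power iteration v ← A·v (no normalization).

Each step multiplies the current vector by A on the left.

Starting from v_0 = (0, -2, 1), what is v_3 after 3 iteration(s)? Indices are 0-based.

v_3 = (111, 4, 60)

v_0 = (0, -2, 1).
v_1 = A·v_0 = (7, 0, -8).
v_2 = A·v_1 = (-45, -30, -28).
v_3 = A·v_2 = (111, 4, 60).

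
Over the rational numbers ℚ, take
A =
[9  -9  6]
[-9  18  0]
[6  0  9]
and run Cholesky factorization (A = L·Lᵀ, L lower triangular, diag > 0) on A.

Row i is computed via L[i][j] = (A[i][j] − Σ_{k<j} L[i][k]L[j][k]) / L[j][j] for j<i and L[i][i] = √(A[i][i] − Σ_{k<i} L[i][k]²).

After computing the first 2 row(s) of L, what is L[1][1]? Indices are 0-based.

L[1][1] = 3

Step 1: L[0][0] = √(9) = 3.
  L[1][0] = (-9) / L[0][0] = -3.
Step 2: L[1][1] = √(9) = 3.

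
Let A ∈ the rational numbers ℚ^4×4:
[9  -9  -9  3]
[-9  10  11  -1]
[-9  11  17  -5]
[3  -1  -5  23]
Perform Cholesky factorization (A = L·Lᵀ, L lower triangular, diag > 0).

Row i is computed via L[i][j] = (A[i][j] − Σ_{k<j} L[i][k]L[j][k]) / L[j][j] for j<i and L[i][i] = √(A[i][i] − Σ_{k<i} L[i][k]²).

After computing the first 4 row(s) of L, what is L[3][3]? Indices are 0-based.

L[3][3] = 3

Step 1: L[0][0] = √(9) = 3.
  L[1][0] = (-9) / L[0][0] = -3.
Step 2: L[1][1] = √(1) = 1.
  L[2][0] = (-9) / L[0][0] = -3.
  L[2][1] = (2) / L[1][1] = 2.
Step 3: L[2][2] = √(4) = 2.
  L[3][0] = (3) / L[0][0] = 1.
  L[3][1] = (2) / L[1][1] = 2.
  L[3][2] = (-6) / L[2][2] = -3.
Step 4: L[3][3] = √(9) = 3.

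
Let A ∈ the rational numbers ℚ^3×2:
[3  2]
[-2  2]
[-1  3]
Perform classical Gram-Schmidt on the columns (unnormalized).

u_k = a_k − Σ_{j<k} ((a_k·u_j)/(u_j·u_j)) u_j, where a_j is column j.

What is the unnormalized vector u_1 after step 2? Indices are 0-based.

Step 1: u_0 = a_0 = (3, -2, -1).
Step 2: u_1 = a_1 − (-1/14)·u_0 = (31/14, 13/7, 41/14).

u_1 = (31/14, 13/7, 41/14)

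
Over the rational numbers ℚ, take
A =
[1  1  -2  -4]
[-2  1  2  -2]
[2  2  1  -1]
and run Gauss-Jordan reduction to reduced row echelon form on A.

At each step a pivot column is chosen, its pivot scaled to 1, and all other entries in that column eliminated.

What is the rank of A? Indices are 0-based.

step 1: normalize row 0 (÷1) = (1, 1, -2, -4)
  row 1: subtract -2×row0 = (0, 3, -2, -10)
  row 2: subtract 2×row0 = (0, 0, 5, 7)
step 2: normalize row 1 (÷3) = (0, 1, -2/3, -10/3)
  row 0: subtract 1×row1 = (1, 0, -4/3, -2/3)
step 3: normalize row 2 (÷5) = (0, 0, 1, 7/5)
  row 0: subtract -4/3×row2 = (1, 0, 0, 6/5)
  row 1: subtract -2/3×row2 = (0, 1, 0, -12/5)

rank = 3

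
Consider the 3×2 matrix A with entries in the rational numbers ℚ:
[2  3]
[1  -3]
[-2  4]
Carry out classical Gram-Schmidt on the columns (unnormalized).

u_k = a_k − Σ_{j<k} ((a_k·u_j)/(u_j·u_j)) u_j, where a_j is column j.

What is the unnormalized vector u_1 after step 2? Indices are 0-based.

Step 1: u_0 = a_0 = (2, 1, -2).
Step 2: u_1 = a_1 − (-5/9)·u_0 = (37/9, -22/9, 26/9).

u_1 = (37/9, -22/9, 26/9)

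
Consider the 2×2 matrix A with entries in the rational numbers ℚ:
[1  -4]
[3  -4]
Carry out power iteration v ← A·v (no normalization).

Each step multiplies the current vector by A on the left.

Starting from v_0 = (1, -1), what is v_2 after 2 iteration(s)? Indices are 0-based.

v_2 = (-23, -13)

v_0 = (1, -1).
v_1 = A·v_0 = (5, 7).
v_2 = A·v_1 = (-23, -13).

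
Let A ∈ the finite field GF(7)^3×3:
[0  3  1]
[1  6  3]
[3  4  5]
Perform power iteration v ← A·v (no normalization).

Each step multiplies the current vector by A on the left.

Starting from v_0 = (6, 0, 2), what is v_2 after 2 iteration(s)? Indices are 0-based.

v_0 = (6, 0, 2).
v_1 = A·v_0 = (2, 5, 0).
v_2 = A·v_1 = (1, 4, 5).

v_2 = (1, 4, 5)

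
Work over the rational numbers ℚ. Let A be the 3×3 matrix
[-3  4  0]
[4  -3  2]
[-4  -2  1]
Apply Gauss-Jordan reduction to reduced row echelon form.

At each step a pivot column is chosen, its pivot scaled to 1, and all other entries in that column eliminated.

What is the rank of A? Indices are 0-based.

rank = 3

[1] R0 /= -3  ⇒  (1, -4/3, 0)
     R1 -= 4·R0  ⇒  (0, 7/3, 2)
     R2 -= -4·R0  ⇒  (0, -22/3, 1)
[2] R1 /= 7/3  ⇒  (0, 1, 6/7)
     R0 -= -4/3·R1  ⇒  (1, 0, 8/7)
     R2 -= -22/3·R1  ⇒  (0, 0, 51/7)
[3] R2 /= 51/7  ⇒  (0, 0, 1)
     R0 -= 8/7·R2  ⇒  (1, 0, 0)
     R1 -= 6/7·R2  ⇒  (0, 1, 0)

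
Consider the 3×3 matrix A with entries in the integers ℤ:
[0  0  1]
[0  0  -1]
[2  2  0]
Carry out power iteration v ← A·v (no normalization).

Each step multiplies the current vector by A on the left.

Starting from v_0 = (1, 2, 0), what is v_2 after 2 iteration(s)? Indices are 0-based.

v_0 = (1, 2, 0).
v_1 = A·v_0 = (0, 0, 6).
v_2 = A·v_1 = (6, -6, 0).

v_2 = (6, -6, 0)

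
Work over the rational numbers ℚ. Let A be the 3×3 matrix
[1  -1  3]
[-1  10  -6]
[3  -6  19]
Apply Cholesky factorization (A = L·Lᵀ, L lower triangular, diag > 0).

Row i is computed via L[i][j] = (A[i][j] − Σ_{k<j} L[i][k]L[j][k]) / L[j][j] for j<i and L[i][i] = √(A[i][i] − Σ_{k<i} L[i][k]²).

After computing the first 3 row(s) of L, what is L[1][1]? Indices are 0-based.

L[1][1] = 3

Step 1: L[0][0] = √(1) = 1.
  L[1][0] = (-1) / L[0][0] = -1.
Step 2: L[1][1] = √(9) = 3.
  L[2][0] = (3) / L[0][0] = 3.
  L[2][1] = (-3) / L[1][1] = -1.
Step 3: L[2][2] = √(9) = 3.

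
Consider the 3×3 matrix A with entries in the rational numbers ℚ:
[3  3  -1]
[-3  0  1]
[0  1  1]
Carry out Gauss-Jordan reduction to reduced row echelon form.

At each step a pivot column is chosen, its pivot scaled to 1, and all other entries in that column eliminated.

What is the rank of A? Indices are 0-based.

step 1: normalize row 0 (÷3) = (1, 1, -1/3)
  row 1: subtract -3×row0 = (0, 3, 0)
step 2: normalize row 1 (÷3) = (0, 1, 0)
  row 0: subtract 1×row1 = (1, 0, -1/3)
  row 2: subtract 1×row1 = (0, 0, 1)
step 3: normalize row 2 (÷1) = (0, 0, 1)
  row 0: subtract -1/3×row2 = (1, 0, 0)

rank = 3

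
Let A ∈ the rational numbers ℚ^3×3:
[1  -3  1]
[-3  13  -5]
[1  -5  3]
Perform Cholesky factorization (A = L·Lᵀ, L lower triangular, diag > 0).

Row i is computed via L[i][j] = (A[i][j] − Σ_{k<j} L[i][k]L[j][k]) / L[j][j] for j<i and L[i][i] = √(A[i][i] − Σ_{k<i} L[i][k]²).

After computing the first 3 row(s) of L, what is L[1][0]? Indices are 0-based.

L[1][0] = -3

Step 1: L[0][0] = √(1) = 1.
  L[1][0] = (-3) / L[0][0] = -3.
Step 2: L[1][1] = √(4) = 2.
  L[2][0] = (1) / L[0][0] = 1.
  L[2][1] = (-2) / L[1][1] = -1.
Step 3: L[2][2] = √(1) = 1.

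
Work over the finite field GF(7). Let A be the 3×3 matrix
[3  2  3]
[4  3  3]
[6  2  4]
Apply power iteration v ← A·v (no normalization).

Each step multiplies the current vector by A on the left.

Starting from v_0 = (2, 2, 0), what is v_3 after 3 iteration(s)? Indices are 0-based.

v_3 = (5, 3, 6)

v_0 = (2, 2, 0).
v_1 = A·v_0 = (3, 0, 2).
v_2 = A·v_1 = (1, 4, 5).
v_3 = A·v_2 = (5, 3, 6).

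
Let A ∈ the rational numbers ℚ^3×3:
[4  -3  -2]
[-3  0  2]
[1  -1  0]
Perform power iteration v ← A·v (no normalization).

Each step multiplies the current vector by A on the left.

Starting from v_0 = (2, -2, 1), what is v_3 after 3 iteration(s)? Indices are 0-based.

v_0 = (2, -2, 1).
v_1 = A·v_0 = (12, -4, 4).
v_2 = A·v_1 = (52, -28, 16).
v_3 = A·v_2 = (260, -124, 80).

v_3 = (260, -124, 80)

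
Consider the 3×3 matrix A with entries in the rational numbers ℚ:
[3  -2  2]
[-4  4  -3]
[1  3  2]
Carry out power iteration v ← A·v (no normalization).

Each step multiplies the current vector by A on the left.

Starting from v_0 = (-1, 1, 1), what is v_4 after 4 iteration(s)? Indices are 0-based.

v_0 = (-1, 1, 1).
v_1 = A·v_0 = (-3, 5, 4).
v_2 = A·v_1 = (-11, 20, 20).
v_3 = A·v_2 = (-33, 64, 89).
v_4 = A·v_3 = (-49, 121, 337).

v_4 = (-49, 121, 337)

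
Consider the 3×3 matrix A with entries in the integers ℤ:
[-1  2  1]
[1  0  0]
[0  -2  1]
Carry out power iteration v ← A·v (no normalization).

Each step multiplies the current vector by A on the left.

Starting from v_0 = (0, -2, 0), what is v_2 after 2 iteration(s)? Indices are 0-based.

v_0 = (0, -2, 0).
v_1 = A·v_0 = (-4, 0, 4).
v_2 = A·v_1 = (8, -4, 4).

v_2 = (8, -4, 4)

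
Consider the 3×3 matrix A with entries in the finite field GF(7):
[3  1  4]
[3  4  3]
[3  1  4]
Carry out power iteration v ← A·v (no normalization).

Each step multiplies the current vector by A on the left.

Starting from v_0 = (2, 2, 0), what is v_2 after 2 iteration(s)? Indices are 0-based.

v_0 = (2, 2, 0).
v_1 = A·v_0 = (1, 0, 1).
v_2 = A·v_1 = (0, 6, 0).

v_2 = (0, 6, 0)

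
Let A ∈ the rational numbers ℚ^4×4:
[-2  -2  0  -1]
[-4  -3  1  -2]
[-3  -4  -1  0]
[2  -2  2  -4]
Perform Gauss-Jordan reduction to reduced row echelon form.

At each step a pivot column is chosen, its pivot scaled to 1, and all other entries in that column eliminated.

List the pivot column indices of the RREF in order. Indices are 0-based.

pivot columns: 0, 1, 2, 3

step 1: normalize row 0 (÷-2) = (1, 1, 0, 1/2)
  row 1: subtract -4×row0 = (0, 1, 1, 0)
  row 2: subtract -3×row0 = (0, -1, -1, 3/2)
  row 3: subtract 2×row0 = (0, -4, 2, -5)
step 2: normalize row 1 (÷1) = (0, 1, 1, 0)
  row 0: subtract 1×row1 = (1, 0, -1, 1/2)
  row 2: subtract -1×row1 = (0, 0, 0, 3/2)
  row 3: subtract -4×row1 = (0, 0, 6, -5)
step 3: exchange rows 2,3
step 3: normalize row 2 (÷6) = (0, 0, 1, -5/6)
  row 0: subtract -1×row2 = (1, 0, 0, -1/3)
  row 1: subtract 1×row2 = (0, 1, 0, 5/6)
step 4: normalize row 3 (÷3/2) = (0, 0, 0, 1)
  row 0: subtract -1/3×row3 = (1, 0, 0, 0)
  row 1: subtract 5/6×row3 = (0, 1, 0, 0)
  row 2: subtract -5/6×row3 = (0, 0, 1, 0)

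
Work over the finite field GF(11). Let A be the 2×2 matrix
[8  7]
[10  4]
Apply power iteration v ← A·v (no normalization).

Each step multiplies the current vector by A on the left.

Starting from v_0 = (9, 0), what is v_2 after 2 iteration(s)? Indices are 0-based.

v_2 = (7, 2)

v_0 = (9, 0).
v_1 = A·v_0 = (6, 2).
v_2 = A·v_1 = (7, 2).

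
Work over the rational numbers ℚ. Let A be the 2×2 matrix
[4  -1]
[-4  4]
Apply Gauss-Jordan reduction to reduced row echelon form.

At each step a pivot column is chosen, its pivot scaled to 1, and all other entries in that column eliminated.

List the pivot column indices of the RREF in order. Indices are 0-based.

[1] R0 /= 4  ⇒  (1, -1/4)
     R1 -= -4·R0  ⇒  (0, 3)
[2] R1 /= 3  ⇒  (0, 1)
     R0 -= -1/4·R1  ⇒  (1, 0)

pivot columns: 0, 1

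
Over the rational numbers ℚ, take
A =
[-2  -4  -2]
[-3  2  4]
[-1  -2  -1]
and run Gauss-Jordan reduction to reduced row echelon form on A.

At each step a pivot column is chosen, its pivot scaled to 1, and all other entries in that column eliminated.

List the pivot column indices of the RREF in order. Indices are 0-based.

pivot(0,0)=-2: scale R0 → (1, 2, 1)
  clear (1,0): R1 −= (-3)R0 → (0, 8, 7)
  clear (2,0): R2 −= (-1)R0 → (0, 0, 0)
pivot(1,1)=8: scale R1 → (0, 1, 7/8)
  clear (0,1): R0 −= (2)R1 → (1, 0, -3/4)
col 2: no nonzero at/below row 2; advance.

pivot columns: 0, 1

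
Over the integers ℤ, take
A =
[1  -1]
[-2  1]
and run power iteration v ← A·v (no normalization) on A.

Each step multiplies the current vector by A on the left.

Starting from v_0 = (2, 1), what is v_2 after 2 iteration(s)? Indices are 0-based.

v_0 = (2, 1).
v_1 = A·v_0 = (1, -3).
v_2 = A·v_1 = (4, -5).

v_2 = (4, -5)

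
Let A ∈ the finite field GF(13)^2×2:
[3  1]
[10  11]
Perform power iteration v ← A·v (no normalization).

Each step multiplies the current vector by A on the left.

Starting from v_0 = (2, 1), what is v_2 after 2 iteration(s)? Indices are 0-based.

v_0 = (2, 1).
v_1 = A·v_0 = (7, 5).
v_2 = A·v_1 = (0, 8).

v_2 = (0, 8)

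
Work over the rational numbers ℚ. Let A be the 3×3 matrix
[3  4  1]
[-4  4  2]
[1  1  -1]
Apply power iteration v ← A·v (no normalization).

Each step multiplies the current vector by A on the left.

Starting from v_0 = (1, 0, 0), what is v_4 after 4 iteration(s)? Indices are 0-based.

v_0 = (1, 0, 0).
v_1 = A·v_0 = (3, -4, 1).
v_2 = A·v_1 = (-6, -26, -2).
v_3 = A·v_2 = (-124, -84, -30).
v_4 = A·v_3 = (-738, 100, -178).

v_4 = (-738, 100, -178)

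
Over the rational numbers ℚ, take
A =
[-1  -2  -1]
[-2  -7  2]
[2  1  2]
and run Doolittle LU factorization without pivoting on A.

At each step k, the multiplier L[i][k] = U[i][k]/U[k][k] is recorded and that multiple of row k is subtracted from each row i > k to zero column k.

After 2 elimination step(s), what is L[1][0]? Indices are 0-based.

L[1][0] = 2

k=0: U[0][0]=-1
  eliminate (1,0): mult=2, new row 1: (0, -3, 4); set L[1][0]=2
  eliminate (2,0): mult=-2, new row 2: (0, -3, 0); set L[2][0]=-2
k=1: U[1][1]=-3
  eliminate (2,1): mult=1, new row 2: (0, 0, -4); set L[2][1]=1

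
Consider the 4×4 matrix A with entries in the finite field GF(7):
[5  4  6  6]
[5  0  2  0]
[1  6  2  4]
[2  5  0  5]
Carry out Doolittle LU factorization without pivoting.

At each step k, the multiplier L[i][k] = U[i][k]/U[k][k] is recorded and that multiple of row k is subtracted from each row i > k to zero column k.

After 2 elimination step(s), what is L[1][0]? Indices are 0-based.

L[1][0] = 1

k=0: U[0][0]=5
  eliminate (1,0): mult=1, new row 1: (0, 3, 3, 1); set L[1][0]=1
  eliminate (2,0): mult=3, new row 2: (0, 1, 5, 0); set L[2][0]=3
  eliminate (3,0): mult=6, new row 3: (0, 2, 6, 4); set L[3][0]=6
k=1: U[1][1]=3
  eliminate (2,1): mult=5, new row 2: (0, 0, 4, 2); set L[2][1]=5
  eliminate (3,1): mult=3, new row 3: (0, 0, 4, 1); set L[3][1]=3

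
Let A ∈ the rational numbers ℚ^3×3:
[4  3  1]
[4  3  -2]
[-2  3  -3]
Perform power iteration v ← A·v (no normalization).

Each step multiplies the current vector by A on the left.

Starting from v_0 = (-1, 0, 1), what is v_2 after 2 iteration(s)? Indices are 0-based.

v_2 = (-31, -28, -9)

v_0 = (-1, 0, 1).
v_1 = A·v_0 = (-3, -6, -1).
v_2 = A·v_1 = (-31, -28, -9).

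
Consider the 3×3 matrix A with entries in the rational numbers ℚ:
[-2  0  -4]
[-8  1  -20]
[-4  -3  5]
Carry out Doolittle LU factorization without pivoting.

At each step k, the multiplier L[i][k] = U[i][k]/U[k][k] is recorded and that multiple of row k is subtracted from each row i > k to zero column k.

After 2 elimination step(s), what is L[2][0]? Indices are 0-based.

[col 0] pivot -2
  R1 -= 4*R0 → (0, 1, -4)  (L[1][0] := 4)
  R2 -= 2*R0 → (0, -3, 13)  (L[2][0] := 2)
[col 1] pivot 1
  R2 -= -3*R1 → (0, 0, 1)  (L[2][1] := -3)

L[2][0] = 2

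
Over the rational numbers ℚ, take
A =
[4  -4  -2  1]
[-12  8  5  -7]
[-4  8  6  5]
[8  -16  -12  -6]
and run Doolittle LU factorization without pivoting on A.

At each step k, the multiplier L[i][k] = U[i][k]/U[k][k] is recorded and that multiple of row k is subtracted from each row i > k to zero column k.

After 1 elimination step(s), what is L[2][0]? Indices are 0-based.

Step 1: pivot at (0,0) is 4.
  row1 ← row1 − (-3)·row0  ⇒  L[1][0]=-3, U row1=(0, -4, -1, -4)
  row2 ← row2 − (-1)·row0  ⇒  L[2][0]=-1, U row2=(0, 4, 4, 6)
  row3 ← row3 − (2)·row0  ⇒  L[3][0]=2, U row3=(0, -8, -8, -8)

L[2][0] = -1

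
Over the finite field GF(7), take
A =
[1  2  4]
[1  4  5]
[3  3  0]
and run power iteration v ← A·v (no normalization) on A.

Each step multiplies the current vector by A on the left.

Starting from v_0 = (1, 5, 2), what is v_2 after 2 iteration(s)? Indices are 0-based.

v_0 = (1, 5, 2).
v_1 = A·v_0 = (5, 3, 4).
v_2 = A·v_1 = (6, 2, 3).

v_2 = (6, 2, 3)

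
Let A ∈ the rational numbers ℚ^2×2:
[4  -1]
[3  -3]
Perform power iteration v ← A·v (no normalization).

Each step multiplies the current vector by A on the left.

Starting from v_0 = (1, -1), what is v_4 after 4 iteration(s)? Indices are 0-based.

v_0 = (1, -1).
v_1 = A·v_0 = (5, 6).
v_2 = A·v_1 = (14, -3).
v_3 = A·v_2 = (59, 51).
v_4 = A·v_3 = (185, 24).

v_4 = (185, 24)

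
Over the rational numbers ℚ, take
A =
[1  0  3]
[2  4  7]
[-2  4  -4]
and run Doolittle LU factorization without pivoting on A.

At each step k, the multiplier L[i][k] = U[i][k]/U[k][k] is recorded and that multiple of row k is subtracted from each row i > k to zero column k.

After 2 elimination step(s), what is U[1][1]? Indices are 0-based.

Step 1: pivot at (0,0) is 1.
  row1 ← row1 − (2)·row0  ⇒  L[1][0]=2, U row1=(0, 4, 1)
  row2 ← row2 − (-2)·row0  ⇒  L[2][0]=-2, U row2=(0, 4, 2)
Step 2: pivot at (1,1) is 4.
  row2 ← row2 − (1)·row1  ⇒  L[2][1]=1, U row2=(0, 0, 1)

U[1][1] = 4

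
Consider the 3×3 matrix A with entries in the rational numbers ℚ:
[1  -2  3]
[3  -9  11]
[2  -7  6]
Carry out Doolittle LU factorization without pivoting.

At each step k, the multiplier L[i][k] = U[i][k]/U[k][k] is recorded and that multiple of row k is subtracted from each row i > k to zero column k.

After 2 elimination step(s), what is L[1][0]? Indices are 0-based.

L[1][0] = 3

[col 0] pivot 1
  R1 -= 3*R0 → (0, -3, 2)  (L[1][0] := 3)
  R2 -= 2*R0 → (0, -3, 0)  (L[2][0] := 2)
[col 1] pivot -3
  R2 -= 1*R1 → (0, 0, -2)  (L[2][1] := 1)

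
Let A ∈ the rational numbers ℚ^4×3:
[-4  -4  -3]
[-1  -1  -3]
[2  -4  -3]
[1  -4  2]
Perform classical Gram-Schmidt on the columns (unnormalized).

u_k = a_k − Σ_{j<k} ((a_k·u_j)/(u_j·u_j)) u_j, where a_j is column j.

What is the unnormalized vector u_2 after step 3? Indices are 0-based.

u_2 = (23/351, -784/351, -865/351, 346/117)

Step 1: u_0 = a_0 = (-4, -1, 2, 1).
Step 2: u_1 = a_1 − (5/22)·u_0 = (-34/11, -17/22, -49/11, -93/22).
Step 3: u_2 = a_2 − (1/2)·u_0 − (121/351)·u_1 = (23/351, -784/351, -865/351, 346/117).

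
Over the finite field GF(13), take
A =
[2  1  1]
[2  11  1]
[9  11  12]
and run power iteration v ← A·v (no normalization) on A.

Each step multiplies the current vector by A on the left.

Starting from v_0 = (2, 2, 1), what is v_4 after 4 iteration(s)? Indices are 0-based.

v_4 = (11, 5, 2)

v_0 = (2, 2, 1).
v_1 = A·v_0 = (7, 1, 0).
v_2 = A·v_1 = (2, 12, 9).
v_3 = A·v_2 = (12, 2, 11).
v_4 = A·v_3 = (11, 5, 2).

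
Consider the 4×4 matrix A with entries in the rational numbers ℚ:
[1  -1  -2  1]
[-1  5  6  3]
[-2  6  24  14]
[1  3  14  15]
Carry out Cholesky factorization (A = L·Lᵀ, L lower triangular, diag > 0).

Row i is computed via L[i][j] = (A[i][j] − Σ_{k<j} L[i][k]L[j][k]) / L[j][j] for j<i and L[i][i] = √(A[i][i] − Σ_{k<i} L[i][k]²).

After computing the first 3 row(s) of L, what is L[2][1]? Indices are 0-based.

Step 1: L[0][0] = √(1) = 1.
  L[1][0] = (-1) / L[0][0] = -1.
Step 2: L[1][1] = √(4) = 2.
  L[2][0] = (-2) / L[0][0] = -2.
  L[2][1] = (4) / L[1][1] = 2.
Step 3: L[2][2] = √(16) = 4.

L[2][1] = 2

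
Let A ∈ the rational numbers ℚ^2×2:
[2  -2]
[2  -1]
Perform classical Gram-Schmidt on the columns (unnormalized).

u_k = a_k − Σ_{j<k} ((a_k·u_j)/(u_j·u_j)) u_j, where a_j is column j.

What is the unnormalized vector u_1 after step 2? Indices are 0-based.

u_1 = (-1/2, 1/2)

Step 1: u_0 = a_0 = (2, 2).
Step 2: u_1 = a_1 − (-3/4)·u_0 = (-1/2, 1/2).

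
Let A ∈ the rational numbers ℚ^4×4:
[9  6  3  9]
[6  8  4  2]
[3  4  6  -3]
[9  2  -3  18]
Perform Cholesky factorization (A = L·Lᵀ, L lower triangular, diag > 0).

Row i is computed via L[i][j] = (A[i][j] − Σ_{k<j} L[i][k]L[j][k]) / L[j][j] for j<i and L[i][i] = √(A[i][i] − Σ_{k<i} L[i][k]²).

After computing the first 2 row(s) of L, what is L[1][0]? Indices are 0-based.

L[1][0] = 2

Step 1: L[0][0] = √(9) = 3.
  L[1][0] = (6) / L[0][0] = 2.
Step 2: L[1][1] = √(4) = 2.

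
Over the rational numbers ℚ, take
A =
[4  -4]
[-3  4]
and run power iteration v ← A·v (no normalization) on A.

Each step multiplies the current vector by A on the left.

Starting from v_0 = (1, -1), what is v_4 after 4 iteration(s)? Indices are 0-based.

v_0 = (1, -1).
v_1 = A·v_0 = (8, -7).
v_2 = A·v_1 = (60, -52).
v_3 = A·v_2 = (448, -388).
v_4 = A·v_3 = (3344, -2896).

v_4 = (3344, -2896)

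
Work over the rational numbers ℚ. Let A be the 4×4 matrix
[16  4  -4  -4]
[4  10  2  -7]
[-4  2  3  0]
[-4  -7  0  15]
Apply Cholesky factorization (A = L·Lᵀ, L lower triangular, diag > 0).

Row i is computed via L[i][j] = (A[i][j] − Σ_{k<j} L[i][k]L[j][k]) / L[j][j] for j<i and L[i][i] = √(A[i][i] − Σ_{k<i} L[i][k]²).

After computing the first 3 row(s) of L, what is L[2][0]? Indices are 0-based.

Step 1: L[0][0] = √(16) = 4.
  L[1][0] = (4) / L[0][0] = 1.
Step 2: L[1][1] = √(9) = 3.
  L[2][0] = (-4) / L[0][0] = -1.
  L[2][1] = (3) / L[1][1] = 1.
Step 3: L[2][2] = √(1) = 1.

L[2][0] = -1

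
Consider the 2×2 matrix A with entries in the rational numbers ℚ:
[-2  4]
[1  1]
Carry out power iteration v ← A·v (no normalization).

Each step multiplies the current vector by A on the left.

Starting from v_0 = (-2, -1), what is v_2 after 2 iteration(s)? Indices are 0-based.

v_0 = (-2, -1).
v_1 = A·v_0 = (0, -3).
v_2 = A·v_1 = (-12, -3).

v_2 = (-12, -3)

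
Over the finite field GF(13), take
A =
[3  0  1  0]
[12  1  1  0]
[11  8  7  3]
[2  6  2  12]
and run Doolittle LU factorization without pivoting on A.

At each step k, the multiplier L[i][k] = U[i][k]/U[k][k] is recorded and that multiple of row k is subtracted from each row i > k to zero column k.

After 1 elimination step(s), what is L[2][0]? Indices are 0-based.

Step 1: pivot at (0,0) is 3.
  row1 ← row1 − (4)·row0  ⇒  L[1][0]=4, U row1=(0, 1, 10, 0)
  row2 ← row2 − (8)·row0  ⇒  L[2][0]=8, U row2=(0, 8, 12, 3)
  row3 ← row3 − (5)·row0  ⇒  L[3][0]=5, U row3=(0, 6, 10, 12)

L[2][0] = 8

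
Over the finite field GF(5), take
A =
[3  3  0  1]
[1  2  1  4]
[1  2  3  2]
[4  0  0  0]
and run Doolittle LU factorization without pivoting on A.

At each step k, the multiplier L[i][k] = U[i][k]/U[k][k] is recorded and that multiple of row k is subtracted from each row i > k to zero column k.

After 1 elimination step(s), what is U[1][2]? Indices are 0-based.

Step 1: pivot at (0,0) is 3.
  row1 ← row1 − (2)·row0  ⇒  L[1][0]=2, U row1=(0, 1, 1, 2)
  row2 ← row2 − (2)·row0  ⇒  L[2][0]=2, U row2=(0, 1, 3, 0)
  row3 ← row3 − (3)·row0  ⇒  L[3][0]=3, U row3=(0, 1, 0, 2)

U[1][2] = 1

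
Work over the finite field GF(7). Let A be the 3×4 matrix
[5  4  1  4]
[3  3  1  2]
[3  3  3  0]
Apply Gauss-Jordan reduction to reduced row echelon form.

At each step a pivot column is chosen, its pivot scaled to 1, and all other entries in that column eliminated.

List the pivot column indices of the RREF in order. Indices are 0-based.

pivot columns: 0, 1, 2

step 1: normalize row 0 (÷5) = (1, 5, 3, 5)
  row 1: subtract 3×row0 = (0, 2, 6, 1)
  row 2: subtract 3×row0 = (0, 2, 1, 6)
step 2: normalize row 1 (÷2) = (0, 1, 3, 4)
  row 0: subtract 5×row1 = (1, 0, 2, 6)
  row 2: subtract 2×row1 = (0, 0, 2, 5)
step 3: normalize row 2 (÷2) = (0, 0, 1, 6)
  row 0: subtract 2×row2 = (1, 0, 0, 1)
  row 1: subtract 3×row2 = (0, 1, 0, 0)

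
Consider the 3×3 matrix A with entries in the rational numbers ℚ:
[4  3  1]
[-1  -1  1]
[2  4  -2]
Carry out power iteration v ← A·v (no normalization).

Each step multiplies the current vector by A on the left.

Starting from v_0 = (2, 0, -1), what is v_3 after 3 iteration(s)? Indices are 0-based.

v_3 = (96, -37, 78)

v_0 = (2, 0, -1).
v_1 = A·v_0 = (7, -3, 6).
v_2 = A·v_1 = (25, 2, -10).
v_3 = A·v_2 = (96, -37, 78).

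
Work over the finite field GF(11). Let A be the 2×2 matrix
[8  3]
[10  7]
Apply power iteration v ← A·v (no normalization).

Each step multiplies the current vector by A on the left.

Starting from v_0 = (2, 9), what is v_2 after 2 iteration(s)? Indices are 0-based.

v_2 = (10, 10)

v_0 = (2, 9).
v_1 = A·v_0 = (10, 6).
v_2 = A·v_1 = (10, 10).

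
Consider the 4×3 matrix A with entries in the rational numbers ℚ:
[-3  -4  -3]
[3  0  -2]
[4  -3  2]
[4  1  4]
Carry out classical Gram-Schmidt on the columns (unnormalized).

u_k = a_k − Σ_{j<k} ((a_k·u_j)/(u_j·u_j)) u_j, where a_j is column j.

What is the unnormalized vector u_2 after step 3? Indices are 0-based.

u_2 = (-149/642, -759/214, 274/321, 524/321)

Step 1: u_0 = a_0 = (-3, 3, 4, 4).
Step 2: u_1 = a_1 − (2/25)·u_0 = (-94/25, -6/25, -83/25, 17/25).
Step 3: u_2 = a_2 − (27/50)·u_0 − (98/321)·u_1 = (-149/642, -759/214, 274/321, 524/321).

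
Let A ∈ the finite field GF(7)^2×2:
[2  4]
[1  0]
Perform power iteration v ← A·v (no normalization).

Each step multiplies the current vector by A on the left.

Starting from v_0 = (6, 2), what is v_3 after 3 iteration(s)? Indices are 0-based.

v_3 = (5, 1)

v_0 = (6, 2).
v_1 = A·v_0 = (6, 6).
v_2 = A·v_1 = (1, 6).
v_3 = A·v_2 = (5, 1).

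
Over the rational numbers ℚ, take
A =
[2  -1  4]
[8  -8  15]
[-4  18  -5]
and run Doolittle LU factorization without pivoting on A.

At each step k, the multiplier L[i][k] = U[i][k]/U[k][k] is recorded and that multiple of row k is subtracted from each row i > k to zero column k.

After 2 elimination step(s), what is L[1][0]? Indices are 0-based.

k=0: U[0][0]=2
  eliminate (1,0): mult=4, new row 1: (0, -4, -1); set L[1][0]=4
  eliminate (2,0): mult=-2, new row 2: (0, 16, 3); set L[2][0]=-2
k=1: U[1][1]=-4
  eliminate (2,1): mult=-4, new row 2: (0, 0, -1); set L[2][1]=-4

L[1][0] = 4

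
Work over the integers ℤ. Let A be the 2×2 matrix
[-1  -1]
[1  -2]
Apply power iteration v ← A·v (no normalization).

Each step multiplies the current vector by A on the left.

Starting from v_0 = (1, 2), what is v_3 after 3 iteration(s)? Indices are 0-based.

v_3 = (-9, 0)

v_0 = (1, 2).
v_1 = A·v_0 = (-3, -3).
v_2 = A·v_1 = (6, 3).
v_3 = A·v_2 = (-9, 0).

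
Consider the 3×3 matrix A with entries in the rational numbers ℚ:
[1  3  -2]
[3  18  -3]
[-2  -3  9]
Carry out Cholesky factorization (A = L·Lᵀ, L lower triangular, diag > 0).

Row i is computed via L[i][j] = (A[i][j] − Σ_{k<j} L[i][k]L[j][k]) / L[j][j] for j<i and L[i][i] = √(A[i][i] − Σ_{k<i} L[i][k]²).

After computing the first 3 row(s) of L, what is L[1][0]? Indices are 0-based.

L[1][0] = 3

Step 1: L[0][0] = √(1) = 1.
  L[1][0] = (3) / L[0][0] = 3.
Step 2: L[1][1] = √(9) = 3.
  L[2][0] = (-2) / L[0][0] = -2.
  L[2][1] = (3) / L[1][1] = 1.
Step 3: L[2][2] = √(4) = 2.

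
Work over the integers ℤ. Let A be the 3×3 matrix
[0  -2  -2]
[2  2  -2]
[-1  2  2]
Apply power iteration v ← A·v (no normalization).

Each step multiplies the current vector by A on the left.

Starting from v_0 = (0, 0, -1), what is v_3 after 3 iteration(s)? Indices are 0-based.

v_3 = (-20, 28, 20)

v_0 = (0, 0, -1).
v_1 = A·v_0 = (2, 2, -2).
v_2 = A·v_1 = (0, 12, -2).
v_3 = A·v_2 = (-20, 28, 20).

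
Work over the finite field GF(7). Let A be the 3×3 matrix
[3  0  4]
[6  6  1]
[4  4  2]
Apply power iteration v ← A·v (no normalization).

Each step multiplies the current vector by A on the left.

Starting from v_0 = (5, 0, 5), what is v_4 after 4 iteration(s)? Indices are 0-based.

v_0 = (5, 0, 5).
v_1 = A·v_0 = (0, 0, 2).
v_2 = A·v_1 = (1, 2, 4).
v_3 = A·v_2 = (5, 1, 6).
v_4 = A·v_3 = (4, 0, 1).

v_4 = (4, 0, 1)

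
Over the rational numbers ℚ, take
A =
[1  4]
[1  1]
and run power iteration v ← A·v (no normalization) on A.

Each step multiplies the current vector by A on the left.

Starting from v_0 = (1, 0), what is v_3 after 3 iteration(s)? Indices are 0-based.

v_3 = (13, 7)

v_0 = (1, 0).
v_1 = A·v_0 = (1, 1).
v_2 = A·v_1 = (5, 2).
v_3 = A·v_2 = (13, 7).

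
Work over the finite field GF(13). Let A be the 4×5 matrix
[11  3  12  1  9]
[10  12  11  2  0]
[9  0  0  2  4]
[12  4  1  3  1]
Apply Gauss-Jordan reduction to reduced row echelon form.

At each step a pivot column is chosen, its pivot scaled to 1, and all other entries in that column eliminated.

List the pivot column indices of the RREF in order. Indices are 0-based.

pivot(0,0)=11: scale R0 → (1, 5, 7, 6, 2)
  clear (1,0): R1 −= (10)R0 → (0, 1, 6, 7, 6)
  clear (2,0): R2 −= (9)R0 → (0, 7, 2, 0, 12)
  clear (3,0): R3 −= (12)R0 → (0, 9, 8, 9, 3)
pivot(1,1)=1: scale R1 → (0, 1, 6, 7, 6)
  clear (0,1): R0 −= (5)R1 → (1, 0, 3, 10, 11)
  clear (2,1): R2 −= (7)R1 → (0, 0, 12, 3, 9)
  clear (3,1): R3 −= (9)R1 → (0, 0, 6, 11, 1)
pivot(2,2)=12: scale R2 → (0, 0, 1, 10, 4)
  clear (0,2): R0 −= (3)R2 → (1, 0, 0, 6, 12)
  clear (1,2): R1 −= (6)R2 → (0, 1, 0, 12, 8)
  clear (3,2): R3 −= (6)R2 → (0, 0, 0, 3, 3)
pivot(3,3)=3: scale R3 → (0, 0, 0, 1, 1)
  clear (0,3): R0 −= (6)R3 → (1, 0, 0, 0, 6)
  clear (1,3): R1 −= (12)R3 → (0, 1, 0, 0, 9)
  clear (2,3): R2 −= (10)R3 → (0, 0, 1, 0, 7)

pivot columns: 0, 1, 2, 3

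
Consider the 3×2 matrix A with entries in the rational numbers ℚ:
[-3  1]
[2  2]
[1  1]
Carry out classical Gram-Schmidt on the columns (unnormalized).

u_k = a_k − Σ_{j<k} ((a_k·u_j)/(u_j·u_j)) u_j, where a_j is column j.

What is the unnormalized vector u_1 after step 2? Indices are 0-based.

Step 1: u_0 = a_0 = (-3, 2, 1).
Step 2: u_1 = a_1 − (1/7)·u_0 = (10/7, 12/7, 6/7).

u_1 = (10/7, 12/7, 6/7)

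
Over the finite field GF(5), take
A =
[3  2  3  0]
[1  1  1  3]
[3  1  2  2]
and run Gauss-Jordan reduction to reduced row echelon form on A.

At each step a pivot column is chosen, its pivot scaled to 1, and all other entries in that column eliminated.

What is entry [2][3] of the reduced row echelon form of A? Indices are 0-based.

[1] R0 /= 3  ⇒  (1, 4, 1, 0)
     R1 -= 1·R0  ⇒  (0, 2, 0, 3)
     R2 -= 3·R0  ⇒  (0, 4, 4, 2)
[2] R1 /= 2  ⇒  (0, 1, 0, 4)
     R0 -= 4·R1  ⇒  (1, 0, 1, 4)
     R2 -= 4·R1  ⇒  (0, 0, 4, 1)
[3] R2 /= 4  ⇒  (0, 0, 1, 4)
     R0 -= 1·R2  ⇒  (1, 0, 0, 0)

M[2][3] = 4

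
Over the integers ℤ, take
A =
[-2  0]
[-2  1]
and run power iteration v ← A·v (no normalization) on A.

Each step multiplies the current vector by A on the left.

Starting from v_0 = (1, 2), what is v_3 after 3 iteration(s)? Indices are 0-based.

v_0 = (1, 2).
v_1 = A·v_0 = (-2, 0).
v_2 = A·v_1 = (4, 4).
v_3 = A·v_2 = (-8, -4).

v_3 = (-8, -4)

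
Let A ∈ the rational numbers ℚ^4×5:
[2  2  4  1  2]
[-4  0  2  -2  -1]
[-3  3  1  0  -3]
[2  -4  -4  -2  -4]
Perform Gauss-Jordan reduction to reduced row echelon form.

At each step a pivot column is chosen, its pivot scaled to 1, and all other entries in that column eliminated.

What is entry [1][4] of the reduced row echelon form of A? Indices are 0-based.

[1] R0 /= 2  ⇒  (1, 1, 2, 1/2, 1)
     R1 -= -4·R0  ⇒  (0, 4, 10, 0, 3)
     R2 -= -3·R0  ⇒  (0, 6, 7, 3/2, 0)
     R3 -= 2·R0  ⇒  (0, -6, -8, -3, -6)
[2] R1 /= 4  ⇒  (0, 1, 5/2, 0, 3/4)
     R0 -= 1·R1  ⇒  (1, 0, -1/2, 1/2, 1/4)
     R2 -= 6·R1  ⇒  (0, 0, -8, 3/2, -9/2)
     R3 -= -6·R1  ⇒  (0, 0, 7, -3, -3/2)
[3] R2 /= -8  ⇒  (0, 0, 1, -3/16, 9/16)
     R0 -= -1/2·R2  ⇒  (1, 0, 0, 13/32, 17/32)
     R1 -= 5/2·R2  ⇒  (0, 1, 0, 15/32, -21/32)
     R3 -= 7·R2  ⇒  (0, 0, 0, -27/16, -87/16)
[4] R3 /= -27/16  ⇒  (0, 0, 0, 1, 29/9)
     R0 -= 13/32·R3  ⇒  (1, 0, 0, 0, -7/9)
     R1 -= 15/32·R3  ⇒  (0, 1, 0, 0, -13/6)
     R2 -= -3/16·R3  ⇒  (0, 0, 1, 0, 7/6)

M[1][4] = -13/6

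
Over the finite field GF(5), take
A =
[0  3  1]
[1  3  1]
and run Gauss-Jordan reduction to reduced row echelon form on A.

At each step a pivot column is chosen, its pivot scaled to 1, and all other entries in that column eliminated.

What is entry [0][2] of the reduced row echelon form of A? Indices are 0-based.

M[0][2] = 0

pivot(0,0): swap R0↔R1
pivot(0,0)=1: scale R0 → (1, 3, 1)
pivot(1,1)=3: scale R1 → (0, 1, 2)
  clear (0,1): R0 −= (3)R1 → (1, 0, 0)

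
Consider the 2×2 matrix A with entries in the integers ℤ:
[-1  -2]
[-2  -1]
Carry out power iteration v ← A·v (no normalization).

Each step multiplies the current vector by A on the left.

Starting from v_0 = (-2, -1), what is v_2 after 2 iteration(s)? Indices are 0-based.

v_2 = (-14, -13)

v_0 = (-2, -1).
v_1 = A·v_0 = (4, 5).
v_2 = A·v_1 = (-14, -13).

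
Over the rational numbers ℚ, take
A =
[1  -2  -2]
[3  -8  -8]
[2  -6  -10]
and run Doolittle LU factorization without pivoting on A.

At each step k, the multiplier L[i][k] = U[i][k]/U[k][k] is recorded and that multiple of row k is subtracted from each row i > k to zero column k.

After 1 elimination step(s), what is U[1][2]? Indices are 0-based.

U[1][2] = -2

k=0: U[0][0]=1
  eliminate (1,0): mult=3, new row 1: (0, -2, -2); set L[1][0]=3
  eliminate (2,0): mult=2, new row 2: (0, -2, -6); set L[2][0]=2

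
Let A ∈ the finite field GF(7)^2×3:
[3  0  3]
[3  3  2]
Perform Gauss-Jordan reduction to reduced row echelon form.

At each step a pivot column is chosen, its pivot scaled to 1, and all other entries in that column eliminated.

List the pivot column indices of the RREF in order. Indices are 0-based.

pivot columns: 0, 1

step 1: normalize row 0 (÷3) = (1, 0, 1)
  row 1: subtract 3×row0 = (0, 3, 6)
step 2: normalize row 1 (÷3) = (0, 1, 2)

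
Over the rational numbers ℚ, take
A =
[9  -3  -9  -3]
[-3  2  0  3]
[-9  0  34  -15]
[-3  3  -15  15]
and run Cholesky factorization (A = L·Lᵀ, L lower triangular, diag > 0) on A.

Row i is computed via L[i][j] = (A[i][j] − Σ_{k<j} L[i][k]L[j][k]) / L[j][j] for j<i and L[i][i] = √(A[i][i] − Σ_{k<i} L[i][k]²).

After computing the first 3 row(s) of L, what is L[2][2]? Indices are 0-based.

L[2][2] = 4

Step 1: L[0][0] = √(9) = 3.
  L[1][0] = (-3) / L[0][0] = -1.
Step 2: L[1][1] = √(1) = 1.
  L[2][0] = (-9) / L[0][0] = -3.
  L[2][1] = (-3) / L[1][1] = -3.
Step 3: L[2][2] = √(16) = 4.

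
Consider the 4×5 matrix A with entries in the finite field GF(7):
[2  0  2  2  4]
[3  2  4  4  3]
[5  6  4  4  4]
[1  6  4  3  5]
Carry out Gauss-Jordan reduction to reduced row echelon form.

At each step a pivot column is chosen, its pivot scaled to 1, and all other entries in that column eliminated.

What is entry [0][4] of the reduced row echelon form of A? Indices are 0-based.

M[0][4] = 1

pivot(0,0)=2: scale R0 → (1, 0, 1, 1, 2)
  clear (1,0): R1 −= (3)R0 → (0, 2, 1, 1, 4)
  clear (2,0): R2 −= (5)R0 → (0, 6, 6, 6, 1)
  clear (3,0): R3 −= (1)R0 → (0, 6, 3, 2, 3)
pivot(1,1)=2: scale R1 → (0, 1, 4, 4, 2)
  clear (2,1): R2 −= (6)R1 → (0, 0, 3, 3, 3)
  clear (3,1): R3 −= (6)R1 → (0, 0, 0, 6, 5)
pivot(2,2)=3: scale R2 → (0, 0, 1, 1, 1)
  clear (0,2): R0 −= (1)R2 → (1, 0, 0, 0, 1)
  clear (1,2): R1 −= (4)R2 → (0, 1, 0, 0, 5)
pivot(3,3)=6: scale R3 → (0, 0, 0, 1, 2)
  clear (2,3): R2 −= (1)R3 → (0, 0, 1, 0, 6)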